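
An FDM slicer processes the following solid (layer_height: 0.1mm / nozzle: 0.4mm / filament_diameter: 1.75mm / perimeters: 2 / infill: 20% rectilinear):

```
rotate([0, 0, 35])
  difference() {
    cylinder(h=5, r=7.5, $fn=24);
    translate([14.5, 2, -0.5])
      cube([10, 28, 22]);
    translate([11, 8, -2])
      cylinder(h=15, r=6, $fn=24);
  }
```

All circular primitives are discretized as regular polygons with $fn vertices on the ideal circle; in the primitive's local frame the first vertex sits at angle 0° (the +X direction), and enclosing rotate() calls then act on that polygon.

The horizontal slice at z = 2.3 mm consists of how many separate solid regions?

1

At z = 2.3 mm: the cylinder: section is a regular 24-gon, circumradius r=7.5; the cube at (14.5, 2) is present — its section is the full 10×28 rectangle; the r=6 cylinder at (11, 8) contributes a regular 24-gon of circumradius 6; Subtracting the remaining from the first: starting from the r=7.5 cylinder, the 10×28 cube at (14.5, 2) misses the remaining region (no effect); the r=6 cylinder at (11, 8) misses the remaining region (no effect) — 1 connected region; (rotated 35° about Z; rotation is an isometry so areas/perimeters/island counts are preserved). The result has 1 disconnected region.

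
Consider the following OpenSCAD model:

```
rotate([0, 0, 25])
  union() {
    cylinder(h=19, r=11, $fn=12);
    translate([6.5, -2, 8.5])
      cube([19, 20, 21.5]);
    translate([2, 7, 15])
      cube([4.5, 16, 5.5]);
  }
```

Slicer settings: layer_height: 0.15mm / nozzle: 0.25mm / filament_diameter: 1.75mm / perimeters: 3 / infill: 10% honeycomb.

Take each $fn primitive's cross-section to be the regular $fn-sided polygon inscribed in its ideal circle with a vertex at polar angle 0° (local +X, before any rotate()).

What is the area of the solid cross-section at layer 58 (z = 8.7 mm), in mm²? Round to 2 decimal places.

709.26 mm²

At z = 8.7 mm: the cylinder: section is a regular 12-gon, circumradius r=11 (area = (12/2)·11.000²·sin(360°/12) = 363.00 mm²); the cube at (6.5, -2) (footprint 19×20) is included at this height (area 380.00 mm²); the cube at (2, 7) is absent (z outside [15, 20.5]); Taking the union: the regions partially overlap — summed areas 743.00 mm² minus the doubly-counted overlap 33.74 mm² gives 709.26 mm² — area = 709.26 mm²; (whole slice rotated 25° about Z — lengths, areas and connectivity unchanged). Overall, the cross-section is a single solid region. Net area = 709.26 mm².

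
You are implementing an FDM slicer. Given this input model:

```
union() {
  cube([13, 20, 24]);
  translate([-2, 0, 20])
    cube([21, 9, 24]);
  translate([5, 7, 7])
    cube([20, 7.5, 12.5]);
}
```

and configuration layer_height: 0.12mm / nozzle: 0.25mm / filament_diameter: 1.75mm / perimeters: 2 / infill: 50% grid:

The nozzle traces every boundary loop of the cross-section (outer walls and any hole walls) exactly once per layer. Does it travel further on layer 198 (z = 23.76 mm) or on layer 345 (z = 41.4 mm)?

Layer 198 (z = 23.76): the cube is present — its section is the full 13×20 rectangle (perimeter 66.00 mm); the 21×9 cube at (-2, 0) contributes its full rectangle (perimeter 60.00 mm); the cube at (5, 7) is not intersected at this z (z outside [7, 19.5]); Merging all regions: the regions partially overlap (shared area 117.00 mm²), so the edge portions inside another operand are dropped and the merged outline is re-measured after clipping — boundary = 82.00 mm. So its perimeter = 82.00 mm. Layer 345 (z = 41.4): the cube is absent (z outside [0, 24]); the cube at (-2, 0) (footprint 21×9) is included at this height (perimeter 60.00 mm); the cube at (5, 7) is not intersected at this z (z outside [7, 19.5]); Merging all regions: only the 21×9 cube at (-2, 0) is present, so the union is just that shape — boundary = 60.00 mm. So its perimeter = 60.00 mm. Layer 198 is larger (82.00 vs 60.00 mm).

layer 198 (z = 23.76 mm)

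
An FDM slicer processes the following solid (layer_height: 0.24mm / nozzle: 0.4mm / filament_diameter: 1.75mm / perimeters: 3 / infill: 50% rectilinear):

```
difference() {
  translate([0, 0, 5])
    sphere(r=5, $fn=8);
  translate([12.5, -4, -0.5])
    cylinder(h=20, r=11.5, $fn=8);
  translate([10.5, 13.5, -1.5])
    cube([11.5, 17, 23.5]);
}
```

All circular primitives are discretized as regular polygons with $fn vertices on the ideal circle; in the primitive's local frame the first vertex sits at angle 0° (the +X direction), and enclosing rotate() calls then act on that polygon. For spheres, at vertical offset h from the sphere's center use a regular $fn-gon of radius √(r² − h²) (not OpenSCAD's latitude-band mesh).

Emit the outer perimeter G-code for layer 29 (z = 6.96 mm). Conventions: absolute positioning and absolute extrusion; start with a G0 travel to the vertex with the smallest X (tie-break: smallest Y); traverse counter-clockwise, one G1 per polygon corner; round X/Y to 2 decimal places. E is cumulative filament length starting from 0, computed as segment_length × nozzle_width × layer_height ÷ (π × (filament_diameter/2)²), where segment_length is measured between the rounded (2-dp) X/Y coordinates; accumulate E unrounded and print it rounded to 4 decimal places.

G0 X-4.60 Y0.00 Z6.96
G1 X-3.25 Y-3.25 E0.1405
G1 X0.00 Y-4.60 E0.2809
G1 X1.07 Y-4.16 E0.3271
G1 X1.00 Y-4.00 E0.3341
G1 X3.63 Y2.35 E0.6084
G1 X3.25 Y3.25 E0.6474
G1 X0.00 Y4.60 E0.7878
G1 X-3.25 Y3.25 E0.9283
G1 X-4.60 Y0.00 E1.0688

At z = 6.96 mm: the r=5 sphere contributes a regular 8-gon of circumradius √(5²−1.96²) = 4.600; the r=11.5 cylinder at (12.5, -4) contributes a regular 8-gon of circumradius 11.5; the cube at (10.5, 13.5) is present — its section is the full 11.5×17 rectangle; Taking the first minus the rest: starting from the r=5 sphere, the r=11.5 cylinder at (12.5, -4) partially overlaps it — only the 9.53 mm² overlap (of its 374.06 mm²) is removed, clipping the outline; the 11.5×17 cube at (10.5, 13.5) misses the remaining region (no effect) — 1 connected region. The outline is a single polygon with 9 vertices. Extrusion per mm of travel: 0.4 × 0.24 / (π × 0.875²) = 0.039912. Accumulating E over each segment gives final E = 1.0688.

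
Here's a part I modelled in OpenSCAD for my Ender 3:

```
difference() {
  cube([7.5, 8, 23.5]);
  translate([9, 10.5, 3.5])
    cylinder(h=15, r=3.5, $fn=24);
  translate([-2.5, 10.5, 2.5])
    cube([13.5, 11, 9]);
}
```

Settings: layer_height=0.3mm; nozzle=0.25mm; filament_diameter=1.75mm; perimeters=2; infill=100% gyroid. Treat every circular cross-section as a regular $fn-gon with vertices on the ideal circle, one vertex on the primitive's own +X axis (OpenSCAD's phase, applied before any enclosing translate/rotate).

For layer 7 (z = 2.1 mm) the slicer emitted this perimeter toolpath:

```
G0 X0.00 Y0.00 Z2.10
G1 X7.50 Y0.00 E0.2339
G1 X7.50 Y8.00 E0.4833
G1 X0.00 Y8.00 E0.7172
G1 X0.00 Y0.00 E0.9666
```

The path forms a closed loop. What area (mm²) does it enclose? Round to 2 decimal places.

Apply the shoelace formula to the sequence of (X, Y) vertices; enclosed area = 60.00 mm².

60.00 mm²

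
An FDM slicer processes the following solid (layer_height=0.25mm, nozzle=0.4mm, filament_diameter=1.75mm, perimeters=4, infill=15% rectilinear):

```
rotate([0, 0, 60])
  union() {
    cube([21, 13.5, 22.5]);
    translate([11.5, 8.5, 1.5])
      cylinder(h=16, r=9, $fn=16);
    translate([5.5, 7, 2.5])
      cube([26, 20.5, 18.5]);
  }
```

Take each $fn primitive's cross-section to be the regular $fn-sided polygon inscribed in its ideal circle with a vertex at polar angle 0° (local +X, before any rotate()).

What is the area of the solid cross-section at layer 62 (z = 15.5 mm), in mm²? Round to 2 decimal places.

718.17 mm²

At z = 15.5 mm: the 21×13.5 cube contributes its full rectangle (area 283.50 mm²); the cylinder at (11.5, 8.5): section is a regular 16-gon, circumradius r=9 (area = (16/2)·9.000²·sin(360°/16) = 247.98 mm²); the cube at (5.5, 7) (footprint 26×20.5) is included at this height (area 533.00 mm²); Taking the union: the regions partially overlap — summed areas 1064.48 mm² minus the doubly-counted overlap 346.31 mm² gives 718.17 mm² — area = 718.17 mm²; (whole slice rotated 60° about Z — lengths, areas and connectivity unchanged). Overall, the cross-section is a single solid region. Net area = 718.17 mm².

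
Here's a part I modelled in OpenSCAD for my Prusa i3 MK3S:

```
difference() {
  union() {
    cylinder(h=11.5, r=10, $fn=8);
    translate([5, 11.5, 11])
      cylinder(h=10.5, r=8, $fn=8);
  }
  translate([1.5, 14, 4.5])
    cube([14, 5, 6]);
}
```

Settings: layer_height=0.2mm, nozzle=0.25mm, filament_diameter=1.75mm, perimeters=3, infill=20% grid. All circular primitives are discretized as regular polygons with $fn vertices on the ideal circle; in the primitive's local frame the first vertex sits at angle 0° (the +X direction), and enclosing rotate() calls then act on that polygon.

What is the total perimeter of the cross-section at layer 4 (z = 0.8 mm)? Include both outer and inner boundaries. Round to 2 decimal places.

At z = 0.8 mm: the r=10 cylinder contributes a regular 8-gon of circumradius 10 (perimeter = 2·8·10.000·sin(180°/8) = 61.23 mm); the cylinder at (5, 11.5) is absent (z outside [11, 21.5]); Combining (union): only the r=10 cylinder is present, so the union is just that shape — boundary = 61.23 mm; the cube at (1.5, 14) is absent (z outside [4.5, 10.5]); After the difference (first − rest): none of the subtracted shapes is present at this height, so that combined region is unchanged — boundary = 61.23 mm. Overall, the cross-section is a single solid region. Total boundary length (outer) = 61.23 mm.

61.23 mm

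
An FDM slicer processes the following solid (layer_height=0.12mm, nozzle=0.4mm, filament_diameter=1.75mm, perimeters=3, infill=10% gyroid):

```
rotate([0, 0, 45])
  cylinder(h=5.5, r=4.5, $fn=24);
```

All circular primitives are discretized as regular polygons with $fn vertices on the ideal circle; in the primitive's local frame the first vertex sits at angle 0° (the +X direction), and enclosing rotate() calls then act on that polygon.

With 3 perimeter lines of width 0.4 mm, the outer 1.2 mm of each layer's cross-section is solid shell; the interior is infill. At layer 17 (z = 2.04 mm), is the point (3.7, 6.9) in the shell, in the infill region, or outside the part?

outside

At z = 2.04 mm: the cylinder: section is a regular 24-gon, circumradius r=4.5; (rotated 45° about Z; rotation is an isometry so areas/perimeters/island counts are preserved). Overall, the cross-section is a single solid region. Undo the 45° rotation: the query point maps to (7.495, 2.263) in the un-rotated model frame. The nearest boundary edge runs (4.50, 0.00)→(4.35, 1.16); distance from the point to it = 3.33 mm. The point is not inside any of the regions above, so it lies outside the cross-section (3.33 mm from the nearest boundary).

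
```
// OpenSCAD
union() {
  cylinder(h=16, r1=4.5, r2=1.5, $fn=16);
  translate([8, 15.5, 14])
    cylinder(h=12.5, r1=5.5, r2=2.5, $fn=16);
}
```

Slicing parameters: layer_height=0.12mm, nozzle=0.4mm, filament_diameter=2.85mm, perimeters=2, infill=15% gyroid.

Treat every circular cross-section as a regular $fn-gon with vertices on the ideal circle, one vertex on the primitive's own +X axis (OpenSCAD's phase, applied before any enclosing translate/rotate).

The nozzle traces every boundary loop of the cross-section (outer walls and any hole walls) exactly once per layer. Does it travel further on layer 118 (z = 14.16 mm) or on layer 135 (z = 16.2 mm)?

layer 118 (z = 14.16 mm)

Layer 118 (z = 14.16): the cone (r1=4.5→r2=1.5) has section circumradius 1.845 here — a regular 16-gon (perimeter = 2·16·1.845·sin(180°/16) = 11.52 mm); the cone at (8, 15.5): at t=0.013 of its height the radius interpolates to r₁+(r₂−r₁)t = 5.462, giving a regular 16-gon of that circumradius (perimeter = 2·16·5.462·sin(180°/16) = 34.10 mm); Combining (union): the 2 present regions are separate (no shared area or edge), so areas and boundary lengths simply add and each stays a separate island — boundary = 45.61 mm. So its perimeter = 45.61 mm. Layer 135 (z = 16.2): the cone is not intersected at this z (z outside [0, 16]); the cone at (8, 15.5) (r1=5.5→r2=2.5) has section circumradius 4.972 here — a regular 16-gon (perimeter = 2·16·4.972·sin(180°/16) = 31.04 mm); Merging all regions: only the cone at (8, 15.5) is present, so the union is just that shape — boundary = 31.04 mm. So its perimeter = 31.04 mm. Layer 118 is larger (45.61 vs 31.04 mm).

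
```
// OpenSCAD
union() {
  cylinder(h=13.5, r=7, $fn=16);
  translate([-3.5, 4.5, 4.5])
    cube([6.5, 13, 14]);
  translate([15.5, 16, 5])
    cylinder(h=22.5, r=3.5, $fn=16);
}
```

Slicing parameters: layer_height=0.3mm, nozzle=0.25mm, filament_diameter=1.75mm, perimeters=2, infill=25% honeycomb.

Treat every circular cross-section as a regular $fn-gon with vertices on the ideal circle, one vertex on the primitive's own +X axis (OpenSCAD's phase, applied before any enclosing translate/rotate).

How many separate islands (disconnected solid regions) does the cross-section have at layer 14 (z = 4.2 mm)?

At z = 4.2 mm: the r=7 cylinder contributes a regular 16-gon of circumradius 7; the cube at (-3.5, 4.5) does not reach this height (z outside [4.5, 18.5]); the cylinder at (15.5, 16) is absent (z outside [5, 27.5]); Merging all regions: only the r=7 cylinder is present, so the union is just that shape — 1 connected region. Overall, the cross-section is a single solid region. Island count = 1.

1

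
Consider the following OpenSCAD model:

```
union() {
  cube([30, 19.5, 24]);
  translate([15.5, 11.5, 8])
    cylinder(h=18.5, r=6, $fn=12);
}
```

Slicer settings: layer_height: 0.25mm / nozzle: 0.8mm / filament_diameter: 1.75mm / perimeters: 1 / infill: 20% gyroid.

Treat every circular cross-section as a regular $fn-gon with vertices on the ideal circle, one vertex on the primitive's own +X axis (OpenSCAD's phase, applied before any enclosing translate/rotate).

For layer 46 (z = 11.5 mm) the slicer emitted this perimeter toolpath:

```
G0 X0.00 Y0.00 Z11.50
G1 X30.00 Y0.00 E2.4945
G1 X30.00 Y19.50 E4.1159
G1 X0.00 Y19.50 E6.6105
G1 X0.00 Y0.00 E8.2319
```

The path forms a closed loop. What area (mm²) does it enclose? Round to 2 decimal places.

Apply the shoelace formula to the sequence of (X, Y) vertices; enclosed area = 585.00 mm².

585.00 mm²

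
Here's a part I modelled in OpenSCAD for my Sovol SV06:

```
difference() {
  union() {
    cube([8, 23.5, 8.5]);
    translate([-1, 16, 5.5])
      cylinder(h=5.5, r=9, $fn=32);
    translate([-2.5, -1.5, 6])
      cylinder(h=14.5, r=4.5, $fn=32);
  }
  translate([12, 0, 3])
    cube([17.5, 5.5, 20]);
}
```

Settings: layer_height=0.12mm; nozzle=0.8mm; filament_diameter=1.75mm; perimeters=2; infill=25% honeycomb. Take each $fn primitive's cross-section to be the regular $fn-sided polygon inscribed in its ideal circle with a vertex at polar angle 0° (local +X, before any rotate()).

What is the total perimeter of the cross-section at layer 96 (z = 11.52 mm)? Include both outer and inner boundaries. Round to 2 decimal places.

At z = 11.52 mm: the cube does not reach this height (z outside [0, 8.5]); the cylinder at (-1, 16) is not intersected at this z (z outside [5.5, 11]); the r=4.5 cylinder at (-2.5, -1.5) contributes a regular 32-gon of circumradius 4.5 (perimeter = 2·32·4.500·sin(180°/32) = 28.23 mm); Taking the union: only the r=4.5 cylinder at (-2.5, -1.5) is present, so the union is just that shape — boundary = 28.23 mm; the cube at (12, 0) (footprint 17.5×5.5) is included at this height (perimeter 46.00 mm); After the difference (first − rest): starting from the result so far, the 17.5×5.5 cube at (12, 0) misses the remaining region (no effect) — boundary = 28.23 mm. Overall, the cross-section is a single solid region. Total boundary length (outer) = 28.23 mm.

28.23 mm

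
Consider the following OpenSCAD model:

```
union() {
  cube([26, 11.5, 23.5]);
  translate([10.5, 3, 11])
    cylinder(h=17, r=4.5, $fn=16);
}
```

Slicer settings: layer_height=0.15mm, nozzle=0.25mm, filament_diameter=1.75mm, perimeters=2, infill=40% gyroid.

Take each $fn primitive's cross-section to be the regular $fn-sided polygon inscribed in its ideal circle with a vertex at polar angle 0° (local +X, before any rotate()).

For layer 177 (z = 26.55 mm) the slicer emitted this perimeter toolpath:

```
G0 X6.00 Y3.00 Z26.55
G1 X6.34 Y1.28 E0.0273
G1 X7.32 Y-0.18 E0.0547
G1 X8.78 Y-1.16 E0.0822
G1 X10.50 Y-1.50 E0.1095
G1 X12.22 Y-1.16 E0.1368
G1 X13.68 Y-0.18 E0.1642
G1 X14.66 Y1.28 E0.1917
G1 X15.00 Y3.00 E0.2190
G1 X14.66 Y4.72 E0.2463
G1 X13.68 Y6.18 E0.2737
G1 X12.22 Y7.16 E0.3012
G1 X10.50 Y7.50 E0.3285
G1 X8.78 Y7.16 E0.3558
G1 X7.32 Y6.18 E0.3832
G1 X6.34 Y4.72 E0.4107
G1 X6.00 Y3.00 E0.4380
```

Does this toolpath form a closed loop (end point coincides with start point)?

yes

Start point (G0): (6.00, 3.00). End point (last G1): the path returns to the start — closed.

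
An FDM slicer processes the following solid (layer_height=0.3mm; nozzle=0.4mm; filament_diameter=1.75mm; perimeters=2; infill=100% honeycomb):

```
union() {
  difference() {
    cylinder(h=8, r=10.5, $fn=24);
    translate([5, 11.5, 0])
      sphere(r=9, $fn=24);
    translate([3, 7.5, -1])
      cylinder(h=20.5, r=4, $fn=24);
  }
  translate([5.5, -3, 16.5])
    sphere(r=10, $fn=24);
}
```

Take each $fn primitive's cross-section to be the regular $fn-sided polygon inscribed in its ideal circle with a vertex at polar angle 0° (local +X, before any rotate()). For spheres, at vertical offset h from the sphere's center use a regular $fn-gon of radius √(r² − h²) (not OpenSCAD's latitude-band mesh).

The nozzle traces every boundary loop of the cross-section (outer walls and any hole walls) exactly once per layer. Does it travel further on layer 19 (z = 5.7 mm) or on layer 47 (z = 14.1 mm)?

layer 19 (z = 5.7 mm)

Layer 19 (z = 5.7): the r=10.5 cylinder gives a regular 24-gon of circumradius 10.5 (constant along its height) (perimeter = 2·24·10.500·sin(180°/24) = 65.79 mm); the sphere at (5, 11.5): section is a regular 24-gon, circumradius = √(r²−h²) = √(9²−5.7²) = 6.965 (perimeter = 2·24·6.965·sin(180°/24) = 43.64 mm); the r=4 cylinder at (3, 7.5) gives a regular 24-gon of circumradius 4 (constant along its height) (perimeter = 2·24·4.000·sin(180°/24) = 25.06 mm); Taking the first minus the rest: starting from the r=10.5 cylinder, the r=9 sphere at (5, 11.5) partially overlaps it — only the 38.63 mm² overlap (of its 150.66 mm²) is removed, clipping the outline; the r=4 cylinder at (3, 7.5) partially overlaps it — only the 8.71 mm² overlap (of its 49.69 mm²) is removed, clipping the outline — boundary = 69.03 mm; the sphere at (5.5, -3) is absent (|z−center|=10.800 > r=10); Taking the union: only that combined region is present, so the union is just that shape — boundary = 69.03 mm. So its perimeter = 69.03 mm. Layer 47 (z = 14.1): the cylinder is absent (z outside [0, 8]); the sphere at (5, 11.5) is not intersected at this z (|z−center|=14.100 > r=9); the r=4 cylinder at (3, 7.5) contributes a regular 24-gon of circumradius 4 (perimeter = 2·24·4.000·sin(180°/24) = 25.06 mm); Taking the first minus the rest: the first operand is absent here, so nothing remains; the sphere at (5.5, -3): section is a regular 24-gon, circumradius = √(r²−h²) = √(10²−2.4²) = 9.708 (perimeter = 2·24·9.708·sin(180°/24) = 60.82 mm); Taking the union: only the r=10 sphere at (5.5, -3) is present, so the union is just that shape — boundary = 60.82 mm. So its perimeter = 60.82 mm. Layer 19 is larger (69.03 vs 60.82 mm).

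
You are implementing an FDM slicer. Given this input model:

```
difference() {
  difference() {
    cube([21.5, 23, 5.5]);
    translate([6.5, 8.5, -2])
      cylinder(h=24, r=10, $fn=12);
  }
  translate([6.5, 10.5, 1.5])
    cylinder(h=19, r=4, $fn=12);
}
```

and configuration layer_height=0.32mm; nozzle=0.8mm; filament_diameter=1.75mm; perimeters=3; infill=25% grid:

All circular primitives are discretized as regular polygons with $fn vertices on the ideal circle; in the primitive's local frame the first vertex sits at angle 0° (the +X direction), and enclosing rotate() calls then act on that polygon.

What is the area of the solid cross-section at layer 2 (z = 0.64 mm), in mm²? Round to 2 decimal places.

235.79 mm²

At z = 0.64 mm: the cube is present — its section is the full 21.5×23 rectangle (area 494.50 mm²); the r=10 cylinder at (6.5, 8.5) gives a regular 12-gon of circumradius 10 (constant along its height) (area = (12/2)·10.000²·sin(360°/12) = 300.00 mm²); After the difference (first − rest): starting from the 21.5×23 cube (494.50 mm²), the r=10 cylinder at (6.5, 8.5) partially overlaps it — only the 258.71 mm² overlap (of its 300.00 mm²) is removed, clipping the outline — area = 235.79 mm²; the cylinder at (6.5, 10.5) is not intersected at this z (z outside [1.5, 20.5]); After the difference (first − rest): none of the subtracted shapes is present at this height, so the result so far is unchanged — area = 235.79 mm². Overall, the cross-section has 2 separate islands. Net area = 235.79 mm².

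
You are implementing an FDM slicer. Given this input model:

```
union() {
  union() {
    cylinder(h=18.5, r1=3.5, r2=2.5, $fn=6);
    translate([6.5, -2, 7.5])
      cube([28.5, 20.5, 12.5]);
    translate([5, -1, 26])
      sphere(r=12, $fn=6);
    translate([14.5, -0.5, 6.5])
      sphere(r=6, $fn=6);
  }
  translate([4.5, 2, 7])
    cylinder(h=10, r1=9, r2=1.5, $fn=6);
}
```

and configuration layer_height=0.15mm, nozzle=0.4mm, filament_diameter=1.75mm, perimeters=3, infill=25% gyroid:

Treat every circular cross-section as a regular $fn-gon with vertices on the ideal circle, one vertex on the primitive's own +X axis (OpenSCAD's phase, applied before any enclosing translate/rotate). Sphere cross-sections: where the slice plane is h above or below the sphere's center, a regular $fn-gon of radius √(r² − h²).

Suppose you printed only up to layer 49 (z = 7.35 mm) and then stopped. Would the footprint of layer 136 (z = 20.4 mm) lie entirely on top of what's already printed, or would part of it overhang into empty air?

part overhangs

Compare the two slices. At z = 7.35: the cone contributes a regular 6-gon of circumradius 3.103 (interpolated between r1=3.5 and r2=2.5 at t=0.397) (area = (6/2)·3.103²·sin(360°/6) = 25.01 mm²); the cube at (6.5, -2) is not intersected at this z (z outside [7.5, 20]); the sphere at (5, -1) does not reach this height (|z−center|=18.650 > r=12); the r=6 sphere at (14.5, -0.5) contributes a regular 6-gon of circumradius √(6²−0.85²) = 5.939 (area = (6/2)·5.939²·sin(360°/6) = 91.65 mm²); Taking the union: the 2 present regions are separate (no shared area or edge), so areas and boundary lengths simply add and each stays a separate island — area = 116.66 mm²; the cone at (4.5, 2): at t=0.035 of its height the radius interpolates to r₁+(r₂−r₁)t = 8.738, giving a regular 6-gon of that circumradius (area = (6/2)·8.738²·sin(360°/6) = 198.35 mm²); Taking the union: the regions partially overlap — summed areas 315.01 mm² minus the doubly-counted overlap 42.08 mm² gives 272.93 mm² — area = 272.93 mm². At z = 20.4: the cone is not intersected at this z (z outside [0, 18.5]); the cube at (6.5, -2) does not reach this height (z outside [7.5, 20]); the r=12 sphere at (5, -1) slices to a regular 6-gon of circumradius 10.613 (√(r²−h²) with h=5.6 from center) (area = (6/2)·10.613²·sin(360°/6) = 292.65 mm²); the sphere at (14.5, -0.5) does not reach this height (|z−center|=13.900 > r=6); Merging all regions: only the r=12 sphere at (5, -1) is present, so the union is just that shape — area = 292.65 mm²; the cone at (4.5, 2) is absent (z outside [7, 17]); Merging all regions: only that combined region is present, so the union is just that shape — area = 292.65 mm². Checking containment: at z = 20.4 the cross-section extends beyond the z = 7.35 cross-section by about 84.89 mm².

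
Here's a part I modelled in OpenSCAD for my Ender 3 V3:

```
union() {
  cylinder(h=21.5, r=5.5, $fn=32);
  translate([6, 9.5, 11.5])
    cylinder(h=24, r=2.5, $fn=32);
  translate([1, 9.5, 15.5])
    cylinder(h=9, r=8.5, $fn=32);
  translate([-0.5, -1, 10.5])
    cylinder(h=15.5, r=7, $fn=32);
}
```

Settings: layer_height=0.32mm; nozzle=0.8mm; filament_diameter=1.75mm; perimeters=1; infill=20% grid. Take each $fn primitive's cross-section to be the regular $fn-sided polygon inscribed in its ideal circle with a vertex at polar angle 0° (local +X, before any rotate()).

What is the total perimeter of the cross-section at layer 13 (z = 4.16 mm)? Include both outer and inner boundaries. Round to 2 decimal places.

34.50 mm

At z = 4.16 mm: the r=5.5 cylinder gives a regular 32-gon of circumradius 5.5 (constant along its height) (perimeter = 2·32·5.500·sin(180°/32) = 34.50 mm); the cylinder at (6, 9.5) is not intersected at this z (z outside [11.5, 35.5]); the cylinder at (1, 9.5) is absent (z outside [15.5, 24.5]); the cylinder at (-0.5, -1) is not intersected at this z (z outside [10.5, 26]); Taking the union: only the r=5.5 cylinder is present, so the union is just that shape — boundary = 34.50 mm. Overall, the cross-section is a single solid region. Total boundary length (outer) = 34.50 mm.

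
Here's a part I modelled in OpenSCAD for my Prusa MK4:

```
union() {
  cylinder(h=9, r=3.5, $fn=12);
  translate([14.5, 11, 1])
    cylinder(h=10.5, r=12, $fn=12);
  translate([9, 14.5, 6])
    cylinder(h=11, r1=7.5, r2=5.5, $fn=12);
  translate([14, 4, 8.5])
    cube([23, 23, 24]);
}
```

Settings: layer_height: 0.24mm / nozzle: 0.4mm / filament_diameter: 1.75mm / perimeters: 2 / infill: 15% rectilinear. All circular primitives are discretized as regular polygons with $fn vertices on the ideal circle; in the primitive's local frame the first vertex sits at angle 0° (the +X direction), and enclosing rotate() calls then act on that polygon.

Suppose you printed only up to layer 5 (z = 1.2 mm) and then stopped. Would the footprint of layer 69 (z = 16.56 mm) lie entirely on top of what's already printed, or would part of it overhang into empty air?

part overhangs

Compare the two slices. At z = 1.2: the r=3.5 cylinder gives a regular 12-gon of circumradius 3.5 (constant along its height) (area = (12/2)·3.500²·sin(360°/12) = 36.75 mm²); the cylinder at (14.5, 11): section is a regular 12-gon, circumradius r=12 (area = (12/2)·12.000²·sin(360°/12) = 432.00 mm²); the cone at (9, 14.5) is absent (z outside [6, 17]); the cube at (14, 4) does not reach this height (z outside [8.5, 32.5]); Merging all regions: the 2 present regions are separate (no shared area or edge), so areas and boundary lengths simply add and each stays a separate island — area = 468.75 mm². At z = 16.56: the cylinder is not intersected at this z (z outside [0, 9]); the cylinder at (14.5, 11) is absent (z outside [1, 11.5]); the cone at (9, 14.5) contributes a regular 12-gon of circumradius 5.580 (interpolated between r1=7.5 and r2=5.5 at t=0.960) (area = (12/2)·5.580²·sin(360°/12) = 93.41 mm²); the 23×23 cube at (14, 4) contributes its full rectangle (area 529.00 mm²); Taking the union: the regions partially overlap — summed areas 622.41 mm² minus the doubly-counted overlap 1.26 mm² gives 621.15 mm² — area = 621.15 mm². Checking containment: at z = 16.56 the cross-section extends beyond the z = 1.2 cross-section by about 335.02 mm².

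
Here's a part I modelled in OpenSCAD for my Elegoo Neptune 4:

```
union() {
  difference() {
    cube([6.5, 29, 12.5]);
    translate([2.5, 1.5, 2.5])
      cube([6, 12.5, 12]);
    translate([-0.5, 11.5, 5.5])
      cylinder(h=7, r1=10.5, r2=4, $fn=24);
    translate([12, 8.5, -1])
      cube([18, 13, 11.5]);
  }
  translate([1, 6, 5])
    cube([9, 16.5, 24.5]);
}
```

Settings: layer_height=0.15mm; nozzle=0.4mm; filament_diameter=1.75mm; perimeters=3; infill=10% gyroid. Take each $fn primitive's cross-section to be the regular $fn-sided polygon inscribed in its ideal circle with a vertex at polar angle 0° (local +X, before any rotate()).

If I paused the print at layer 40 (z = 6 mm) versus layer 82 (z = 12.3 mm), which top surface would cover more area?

Layer 40 (z = 6): the cube is present — its section is the full 6.5×29 rectangle (area 188.50 mm²); the cube at (2.5, 1.5) is present — its section is the full 6×12.5 rectangle (area 75.00 mm²); the cone at (-0.5, 11.5) (r1=10.5→r2=4) has section circumradius 10.036 here — a regular 24-gon (area = (24/2)·10.036²·sin(360°/24) = 312.81 mm²); the 18×13 cube at (12, 8.5) contributes its full rectangle (area 234.00 mm²); Subtracting the remaining from the first: starting from the 6.5×29 cube (188.50 mm²), the 6×12.5 cube at (2.5, 1.5) partially overlaps it — only the 50.00 mm² overlap (of its 75.00 mm²) is removed, clipping the outline; the cone at (-0.5, 11.5) partially overlaps it — only the 73.08 mm² overlap (of its 312.81 mm²) is removed, clipping the outline; the 18×13 cube at (12, 8.5) misses the remaining region (no effect) — area = 65.42 mm²; the cube at (1, 6) is present — its section is the full 9×16.5 rectangle (area 148.50 mm²); Merging all regions: the regions partially overlap — summed areas 213.92 mm² minus the doubly-counted overlap 11.81 mm² gives 202.11 mm² — area = 202.11 mm². So its area = 202.11 mm². Layer 82 (z = 12.3): the 6.5×29 cube contributes its full rectangle (area 188.50 mm²); the 6×12.5 cube at (2.5, 1.5) contributes its full rectangle (area 75.00 mm²); the cone at (-0.5, 11.5): at t=0.971 of its height the radius interpolates to r₁+(r₂−r₁)t = 4.186, giving a regular 24-gon of that circumradius (area = (24/2)·4.186²·sin(360°/24) = 54.41 mm²); the cube at (12, 8.5) is not intersected at this z (z outside [-1, 10.5]); After the difference (first − rest): starting from the 6.5×29 cube (188.50 mm²), the 6×12.5 cube at (2.5, 1.5) partially overlaps it — only the 50.00 mm² overlap (of its 75.00 mm²) is removed, clipping the outline; the cone at (-0.5, 11.5) partially overlaps it — only the 18.51 mm² overlap (of its 54.41 mm²) is removed, clipping the outline — area = 119.99 mm²; the 9×16.5 cube at (1, 6) contributes its full rectangle (area 148.50 mm²); Merging all regions: the regions partially overlap — summed areas 268.49 mm² minus the doubly-counted overlap 48.30 mm² gives 220.19 mm² — area = 220.19 mm². So its area = 220.19 mm². Layer 82 is larger (220.19 vs 202.11 mm²).

layer 82 (z = 12.3 mm)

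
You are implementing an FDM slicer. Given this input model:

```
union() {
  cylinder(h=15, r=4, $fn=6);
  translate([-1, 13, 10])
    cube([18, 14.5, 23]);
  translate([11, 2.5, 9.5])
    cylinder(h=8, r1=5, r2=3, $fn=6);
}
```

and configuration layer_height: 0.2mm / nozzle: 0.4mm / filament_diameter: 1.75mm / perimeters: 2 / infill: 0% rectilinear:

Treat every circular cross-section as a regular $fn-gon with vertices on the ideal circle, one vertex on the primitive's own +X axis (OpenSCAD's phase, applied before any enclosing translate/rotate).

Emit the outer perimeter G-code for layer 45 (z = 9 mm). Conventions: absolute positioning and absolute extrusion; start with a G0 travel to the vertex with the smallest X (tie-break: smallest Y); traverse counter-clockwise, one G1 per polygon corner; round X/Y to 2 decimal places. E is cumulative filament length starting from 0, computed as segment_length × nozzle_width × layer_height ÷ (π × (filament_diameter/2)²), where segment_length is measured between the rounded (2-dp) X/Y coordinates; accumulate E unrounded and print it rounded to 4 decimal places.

At z = 9 mm: the r=4 cylinder gives a regular 6-gon of circumradius 4 (constant along its height); the cube at (-1, 13) does not reach this height (z outside [10, 33]); the cone at (11, 2.5) is not intersected at this z (z outside [9.5, 17.5]); Combining (union): only the r=4 cylinder is present, so the union is just that shape — 1 connected region. The outline is a single polygon with 6 vertices. Extrusion per mm of travel: 0.4 × 0.2 / (π × 0.875²) = 0.033260. Accumulating E over each segment gives final E = 0.7978.

G0 X-4.00 Y0.00 Z9.00
G1 X-2.00 Y-3.46 E0.1329
G1 X2.00 Y-3.46 E0.2660
G1 X4.00 Y0.00 E0.3989
G1 X2.00 Y3.46 E0.5318
G1 X-2.00 Y3.46 E0.6648
G1 X-4.00 Y0.00 E0.7978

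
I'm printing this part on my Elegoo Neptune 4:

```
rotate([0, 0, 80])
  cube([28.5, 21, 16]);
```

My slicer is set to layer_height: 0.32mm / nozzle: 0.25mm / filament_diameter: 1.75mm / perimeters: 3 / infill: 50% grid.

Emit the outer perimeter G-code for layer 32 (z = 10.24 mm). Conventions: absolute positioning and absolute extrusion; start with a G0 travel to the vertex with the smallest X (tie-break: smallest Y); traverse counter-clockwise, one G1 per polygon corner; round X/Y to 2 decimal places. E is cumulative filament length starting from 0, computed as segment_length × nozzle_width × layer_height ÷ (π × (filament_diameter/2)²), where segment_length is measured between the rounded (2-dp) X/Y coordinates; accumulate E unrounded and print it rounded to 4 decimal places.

G0 X-20.68 Y3.65 Z10.24
G1 X0.00 Y0.00 E0.6985
G1 X4.95 Y28.07 E1.6465
G1 X-15.73 Y31.71 E2.3449
G1 X-20.68 Y3.65 E3.2926

At z = 10.24 mm: the cube (footprint 28.5×21) is included at this height; (whole slice rotated 80° about Z — lengths, areas and connectivity unchanged). The outline is a single polygon with 4 vertices. Extrusion per mm of travel: 0.25 × 0.32 / (π × 0.875²) = 0.033260. Accumulating E over each segment gives final E = 3.2926.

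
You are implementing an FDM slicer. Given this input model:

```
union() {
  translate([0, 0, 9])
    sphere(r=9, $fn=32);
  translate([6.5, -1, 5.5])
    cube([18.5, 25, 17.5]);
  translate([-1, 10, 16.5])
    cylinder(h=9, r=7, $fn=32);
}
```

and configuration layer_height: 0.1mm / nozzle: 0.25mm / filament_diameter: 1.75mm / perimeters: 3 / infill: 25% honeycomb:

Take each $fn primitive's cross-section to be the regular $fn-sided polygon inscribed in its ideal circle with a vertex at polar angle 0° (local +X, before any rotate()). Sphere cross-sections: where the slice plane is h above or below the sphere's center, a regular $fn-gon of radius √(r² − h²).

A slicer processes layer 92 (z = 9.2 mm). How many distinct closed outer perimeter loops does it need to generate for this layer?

1

At z = 9.2 mm: the r=9 sphere contributes a regular 32-gon of circumradius √(9²−0.2²) = 8.998; the 18.5×25 cube at (6.5, -1) contributes its full rectangle; the cylinder at (-1, 10) is absent (z outside [16.5, 25.5]); Combining (union): the regions partially overlap (shared area 12.93 mm²), so overlapping operands fuse into one piece — 1 connected region. The result has 1 disconnected region.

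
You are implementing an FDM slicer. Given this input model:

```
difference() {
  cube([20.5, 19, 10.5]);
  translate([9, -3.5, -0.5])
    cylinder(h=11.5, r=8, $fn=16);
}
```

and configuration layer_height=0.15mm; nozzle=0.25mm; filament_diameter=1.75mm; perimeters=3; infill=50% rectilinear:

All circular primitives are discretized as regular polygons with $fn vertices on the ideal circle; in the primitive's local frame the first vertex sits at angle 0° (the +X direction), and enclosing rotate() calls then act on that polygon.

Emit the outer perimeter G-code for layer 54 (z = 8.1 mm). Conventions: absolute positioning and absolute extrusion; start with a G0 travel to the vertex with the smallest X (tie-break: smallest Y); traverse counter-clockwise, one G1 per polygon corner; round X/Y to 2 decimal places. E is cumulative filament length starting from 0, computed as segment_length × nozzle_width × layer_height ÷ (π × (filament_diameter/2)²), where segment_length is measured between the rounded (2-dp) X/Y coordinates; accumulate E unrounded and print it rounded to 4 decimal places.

G0 X0.00 Y0.00 Z8.10
G1 X1.90 Y0.00 E0.0296
G1 X3.34 Y2.16 E0.0701
G1 X5.94 Y3.89 E0.1188
G1 X9.00 Y4.50 E0.1674
G1 X12.06 Y3.89 E0.2161
G1 X14.66 Y2.16 E0.2648
G1 X16.10 Y0.00 E0.3052
G1 X20.50 Y0.00 E0.3738
G1 X20.50 Y19.00 E0.6701
G1 X0.00 Y19.00 E0.9897
G1 X0.00 Y0.00 E1.2859

At z = 8.1 mm: the cube (footprint 20.5×19) is included at this height; the cylinder at (9, -3.5): section is a regular 16-gon, circumradius r=8; Subtracting the remaining from the first: starting from the 20.5×19 cube, the r=8 cylinder at (9, -3.5) partially overlaps it — only the 44.49 mm² overlap (of its 195.93 mm²) is removed, clipping the outline — 1 connected region. The outline is a single polygon with 11 vertices. Extrusion per mm of travel: 0.25 × 0.15 / (π × 0.875²) = 0.015591. Accumulating E over each segment gives final E = 1.2859.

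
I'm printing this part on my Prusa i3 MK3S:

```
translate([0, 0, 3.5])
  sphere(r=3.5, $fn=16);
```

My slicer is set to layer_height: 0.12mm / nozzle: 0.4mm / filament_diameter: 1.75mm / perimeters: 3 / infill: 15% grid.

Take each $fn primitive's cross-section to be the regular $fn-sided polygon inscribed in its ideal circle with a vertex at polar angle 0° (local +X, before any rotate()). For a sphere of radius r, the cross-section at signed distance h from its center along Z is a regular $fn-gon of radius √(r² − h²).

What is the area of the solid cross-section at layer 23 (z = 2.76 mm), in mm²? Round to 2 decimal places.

At z = 2.76 mm: the r=3.5 sphere contributes a regular 16-gon of circumradius √(3.5²−0.74²) = 3.421 (area = (16/2)·3.421²·sin(360°/16) = 35.83 mm²). Overall, the cross-section is a single solid region. Net area = 35.83 mm².

35.83 mm²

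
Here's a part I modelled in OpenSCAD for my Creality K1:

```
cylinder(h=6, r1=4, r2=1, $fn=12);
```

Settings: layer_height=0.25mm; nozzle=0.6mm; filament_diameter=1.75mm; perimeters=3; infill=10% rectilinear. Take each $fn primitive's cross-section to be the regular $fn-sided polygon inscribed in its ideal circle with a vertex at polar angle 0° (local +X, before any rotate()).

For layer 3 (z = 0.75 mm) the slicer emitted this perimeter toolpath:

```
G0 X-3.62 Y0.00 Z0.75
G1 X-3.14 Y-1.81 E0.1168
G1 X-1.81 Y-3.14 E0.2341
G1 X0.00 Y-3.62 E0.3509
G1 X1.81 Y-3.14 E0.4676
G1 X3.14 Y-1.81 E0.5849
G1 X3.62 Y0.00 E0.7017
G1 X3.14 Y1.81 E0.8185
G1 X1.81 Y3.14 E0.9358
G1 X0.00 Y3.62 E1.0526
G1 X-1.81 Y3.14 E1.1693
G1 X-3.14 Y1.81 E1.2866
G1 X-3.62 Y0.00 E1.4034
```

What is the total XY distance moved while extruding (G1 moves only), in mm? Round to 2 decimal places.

Sum the Euclidean lengths of each G1 segment: total = 22.50 mm.

22.50 mm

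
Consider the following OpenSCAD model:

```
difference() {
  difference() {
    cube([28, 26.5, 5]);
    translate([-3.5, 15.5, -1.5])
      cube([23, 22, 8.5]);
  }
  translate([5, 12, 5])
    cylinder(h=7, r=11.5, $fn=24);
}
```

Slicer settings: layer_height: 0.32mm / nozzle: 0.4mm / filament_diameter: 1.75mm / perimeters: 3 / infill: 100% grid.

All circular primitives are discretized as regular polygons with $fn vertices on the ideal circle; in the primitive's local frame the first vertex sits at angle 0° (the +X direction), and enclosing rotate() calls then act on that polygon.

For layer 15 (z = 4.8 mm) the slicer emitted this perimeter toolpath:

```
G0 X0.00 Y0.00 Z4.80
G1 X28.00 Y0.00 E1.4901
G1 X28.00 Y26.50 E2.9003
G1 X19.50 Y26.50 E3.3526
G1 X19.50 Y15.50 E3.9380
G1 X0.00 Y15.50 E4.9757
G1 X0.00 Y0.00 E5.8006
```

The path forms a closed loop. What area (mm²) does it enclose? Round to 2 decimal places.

Apply the shoelace formula to the sequence of (X, Y) vertices; enclosed area = 527.50 mm².

527.50 mm²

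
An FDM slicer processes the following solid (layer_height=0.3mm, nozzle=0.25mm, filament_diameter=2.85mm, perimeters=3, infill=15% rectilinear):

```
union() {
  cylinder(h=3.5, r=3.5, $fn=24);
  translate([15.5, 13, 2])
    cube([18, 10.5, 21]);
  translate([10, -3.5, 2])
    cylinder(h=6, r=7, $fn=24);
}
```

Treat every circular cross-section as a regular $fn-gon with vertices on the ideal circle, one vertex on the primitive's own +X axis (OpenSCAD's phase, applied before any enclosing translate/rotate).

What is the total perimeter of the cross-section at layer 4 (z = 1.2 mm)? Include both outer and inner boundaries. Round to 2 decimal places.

At z = 1.2 mm: the r=3.5 cylinder gives a regular 24-gon of circumradius 3.5 (constant along its height) (perimeter = 2·24·3.500·sin(180°/24) = 21.93 mm); the cube at (15.5, 13) is not intersected at this z (z outside [2, 23]); the cylinder at (10, -3.5) is not intersected at this z (z outside [2, 8]); Combining (union): only the r=3.5 cylinder is present, so the union is just that shape — boundary = 21.93 mm. Overall, the cross-section is a single solid region. Total boundary length (outer) = 21.93 mm.

21.93 mm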